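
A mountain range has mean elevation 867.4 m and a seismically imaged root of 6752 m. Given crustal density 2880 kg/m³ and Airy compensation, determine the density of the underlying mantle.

3250 kg/m³

Airy balance: ρ_c h = (ρ_m − ρ_c) r → ρ_m = ρ_c (1 + h/r).
ρ_m = 2880 × (1 + 867.4 m/6752 m) = 3250 kg/m³.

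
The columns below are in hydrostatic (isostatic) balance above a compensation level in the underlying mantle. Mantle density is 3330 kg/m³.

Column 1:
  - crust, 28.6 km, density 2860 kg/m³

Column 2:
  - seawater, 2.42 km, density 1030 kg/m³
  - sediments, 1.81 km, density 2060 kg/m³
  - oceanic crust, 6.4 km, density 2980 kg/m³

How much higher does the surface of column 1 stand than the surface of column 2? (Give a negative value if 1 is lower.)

For any compensation level in the mantle, the mantle terms cancel and isostasy reduces to e = (Σt_1 − Σt_2) − (Σ(ρt)_1 − Σ(ρt)_2) / ρ_m.
Σt_1 = 28.6 km; Σt_2 = 10.63 km; Σ(ρt)_1 = 81796; Σ(ρt)_2 = 25293.2 (in km·kg/m³).
e = (28.6 − 10.63) − (81796 − 25293.2) / 3330 = 1 km.

1 km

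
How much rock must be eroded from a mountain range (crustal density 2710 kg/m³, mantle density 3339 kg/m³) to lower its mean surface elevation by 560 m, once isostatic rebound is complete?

Net drop Δ = e − u = e − e ρ_c/ρ_m = e (ρ_m − ρ_c)/ρ_m.
e = Δ ρ_m/(ρ_m − ρ_c) = 560 m × 3339/629 = 2970 m.

2970 m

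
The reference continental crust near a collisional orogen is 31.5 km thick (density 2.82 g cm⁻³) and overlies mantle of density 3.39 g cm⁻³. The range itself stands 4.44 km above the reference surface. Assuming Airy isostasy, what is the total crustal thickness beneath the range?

57.9 km

Root depth r = h ρ_c / (ρ_m − ρ_c) = 4.44 km × 2.82 / 0.57 = 21.97 km.
Total thickness = T + h + r = 31.5 km + 4.44 km + 21.97 km = 57.9 km.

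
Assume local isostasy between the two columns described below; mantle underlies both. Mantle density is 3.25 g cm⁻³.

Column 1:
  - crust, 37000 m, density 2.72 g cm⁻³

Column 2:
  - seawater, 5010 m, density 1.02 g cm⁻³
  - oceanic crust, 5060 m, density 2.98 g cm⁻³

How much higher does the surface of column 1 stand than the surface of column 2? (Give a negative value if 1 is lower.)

2180 m

For any compensation level in the mantle, the mantle terms cancel and isostasy reduces to e = (Σt_1 − Σt_2) − (Σ(ρt)_1 − Σ(ρt)_2) / ρ_m.
Σt_1 = 37000 m; Σt_2 = 10070 m; Σ(ρt)_1 = 100640; Σ(ρt)_2 = 20189 (in m·g cm⁻³).
e = (37000 − 10070) − (100640 − 20189) / 3.25 = 2180 m.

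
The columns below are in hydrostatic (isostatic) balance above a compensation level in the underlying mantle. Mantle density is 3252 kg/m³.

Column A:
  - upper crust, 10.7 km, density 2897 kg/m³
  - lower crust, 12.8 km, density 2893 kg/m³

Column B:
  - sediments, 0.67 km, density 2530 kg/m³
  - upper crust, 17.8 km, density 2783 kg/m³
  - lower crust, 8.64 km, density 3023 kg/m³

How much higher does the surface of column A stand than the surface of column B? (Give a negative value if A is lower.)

−0.743 km

For any compensation level in the mantle, the mantle terms cancel and isostasy reduces to e = (Σt_A − Σt_B) − (Σ(ρt)_A − Σ(ρt)_B) / ρ_m.
Σt_A = 23.5 km; Σt_B = 27.11 km; Σ(ρt)_A = 68028.3; Σ(ρt)_B = 77351.22 (in km·kg/m³).
e = (23.5 − 27.11) − (68028.3 − 77351.22) / 3252 = −0.743 km.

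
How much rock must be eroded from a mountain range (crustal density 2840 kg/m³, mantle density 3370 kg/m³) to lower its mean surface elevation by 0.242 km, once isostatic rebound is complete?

Net drop Δ = e − u = e − e ρ_c/ρ_m = e (ρ_m − ρ_c)/ρ_m.
e = Δ ρ_m/(ρ_m − ρ_c) = 0.242 km × 3370/530 = 1.54 km.

1.54 km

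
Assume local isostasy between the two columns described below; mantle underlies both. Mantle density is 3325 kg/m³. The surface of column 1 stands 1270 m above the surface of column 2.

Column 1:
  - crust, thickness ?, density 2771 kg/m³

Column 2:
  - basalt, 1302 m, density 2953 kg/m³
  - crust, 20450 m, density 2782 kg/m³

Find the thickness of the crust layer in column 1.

28500 m

Take the compensation level at the base of the deeper column (depth z_c below the surface of column 1) and equate Σ ρ_i t_i down to z_c; mantle fills any gap and the z_c terms cancel.
Column 1: x×2771 + (z_c − 0 − x)×3325
Column 2: 1270×0 + 1302×2953 + 20450×2782 + (z_c − 1270 − 21752)×3325
The z_c×3325 term appears on both sides and cancels. Collect the known terms of each column as K = Σ(ρt)_known − 3325 × (depth of known layers): K_1 = 0 − 3325×0 = 0; K_2 = 60736706 − 3325×(1270 + 21752) = −15811444.
Balance: K_1 − x×(3325 − 2771) = K_2, so x = (K_1 − K_2)/(3325 − 2771) = 15811400/554 = 28500 m.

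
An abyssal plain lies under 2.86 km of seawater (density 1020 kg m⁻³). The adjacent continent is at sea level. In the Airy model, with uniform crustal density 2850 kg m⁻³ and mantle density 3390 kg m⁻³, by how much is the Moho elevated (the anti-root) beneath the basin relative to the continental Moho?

9.69 km

By Archimedes' principle applied to the lithosphere: replacing crust with seawater at the top is compensated by replacing crust with mantle at the base: d (ρ_c − ρ_w) = a (ρ_m − ρ_c).
a = d (ρ_c − ρ_w)/(ρ_m − ρ_c) = 2.86 km × 1830/540 = 9.69 km.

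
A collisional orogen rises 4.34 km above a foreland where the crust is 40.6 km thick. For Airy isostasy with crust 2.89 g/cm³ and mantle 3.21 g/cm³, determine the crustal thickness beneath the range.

84.1 km

Root depth r = h ρ_c / (ρ_m − ρ_c) = 4.34 km × 2.89 / 0.32 = 39.2 km.
Total thickness = T + h + r = 40.6 km + 4.34 km + 39.2 km = 84.1 km.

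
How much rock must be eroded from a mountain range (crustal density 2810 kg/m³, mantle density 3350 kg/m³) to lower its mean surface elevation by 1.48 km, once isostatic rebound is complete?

9.18 km

Net drop Δ = e − u = e − e ρ_c/ρ_m = e (ρ_m − ρ_c)/ρ_m.
e = Δ ρ_m/(ρ_m − ρ_c) = 1.48 km × 3350/540 = 9.18 km.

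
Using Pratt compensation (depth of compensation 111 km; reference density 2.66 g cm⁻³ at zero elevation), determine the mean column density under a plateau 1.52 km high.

Pratt balance: ρ_ref D = ρ (D + h).
ρ = ρ_ref D/(D + h) = 2.66 × 111 km/(111 km + 1.52 km) = 2.62 g cm⁻³.

2.62 g cm⁻³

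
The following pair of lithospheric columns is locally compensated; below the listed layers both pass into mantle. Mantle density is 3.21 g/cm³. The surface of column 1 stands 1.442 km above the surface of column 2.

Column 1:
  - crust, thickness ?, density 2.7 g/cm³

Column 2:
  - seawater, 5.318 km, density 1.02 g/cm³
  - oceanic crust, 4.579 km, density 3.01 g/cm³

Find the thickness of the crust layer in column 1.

33.7 km

Take the compensation level at the base of the deeper column (depth z_c below the surface of column 1) and equate Σ ρ_i t_i down to z_c; mantle fills any gap and the z_c terms cancel.
Column 1: x×2.7 + (z_c − 0 − x)×3.21
Column 2: 1.442×0 + 5.318×1.02 + 4.579×3.01 + (z_c − 1.442 − 9.897)×3.21
The z_c×3.21 term appears on both sides and cancels. Collect the known terms of each column as K = Σ(ρt)_known − 3.21 × (depth of known layers): K_1 = 0 − 3.21×0 = 0; K_2 = 19.20715 − 3.21×(1.442 + 9.897) = −17.19104.
Balance: K_1 − x×(3.21 − 2.7) = K_2, so x = (K_1 − K_2)/(3.21 − 2.7) = 17.191/0.51 = 33.7 km.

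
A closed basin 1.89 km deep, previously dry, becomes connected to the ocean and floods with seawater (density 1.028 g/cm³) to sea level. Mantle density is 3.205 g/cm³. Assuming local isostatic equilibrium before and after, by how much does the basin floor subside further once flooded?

0.892 km

After flooding the water column is d + s deep. Its weight must equal the weight of mantle displaced by the extra subsidence s: (d + s) ρ_w = s ρ_m.
s = d ρ_w / (ρ_m − ρ_w) = 1.89 km × 1.028/(3.205 − 1.028) = 0.892 km.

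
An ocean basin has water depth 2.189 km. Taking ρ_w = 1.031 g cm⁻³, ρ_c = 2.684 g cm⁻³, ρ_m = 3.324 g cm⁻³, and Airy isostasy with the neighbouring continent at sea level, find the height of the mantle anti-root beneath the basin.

5.65 km

Balancing pressure at the compensation depth: replacing crust with seawater at the top is compensated by replacing crust with mantle at the base: d (ρ_c − ρ_w) = a (ρ_m − ρ_c).
a = d (ρ_c − ρ_w)/(ρ_m − ρ_c) = 2.189 km × 1.653/0.64 = 5.65 km.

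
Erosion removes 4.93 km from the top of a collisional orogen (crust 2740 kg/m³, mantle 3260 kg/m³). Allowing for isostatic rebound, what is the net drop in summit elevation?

Rebound u = e ρ_c/ρ_m = 4.93 km × 2740/3260 = 4.144 km.
Net surface drop = e − u = 4.93 km − 4.144 km = e (ρ_m − ρ_c)/ρ_m = 0.786 km.

0.786 km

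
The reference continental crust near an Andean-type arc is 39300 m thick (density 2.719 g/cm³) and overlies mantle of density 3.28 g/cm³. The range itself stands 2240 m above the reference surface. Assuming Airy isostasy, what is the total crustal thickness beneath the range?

Root depth r = h ρ_c / (ρ_m − ρ_c) = 2240 m × 2.719 / 0.561 = 10860 m.
Total thickness = T + h + r = 39300 m + 2240 m + 10860 m = 52400 m.

52400 m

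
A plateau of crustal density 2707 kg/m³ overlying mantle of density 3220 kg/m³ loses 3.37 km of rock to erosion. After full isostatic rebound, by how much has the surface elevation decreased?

0.537 km

Rebound u = e ρ_c/ρ_m = 3.37 km × 2707/3220 = 2.833 km.
Net surface drop = e − u = 3.37 km − 2.833 km = e (ρ_m − ρ_c)/ρ_m = 0.537 km.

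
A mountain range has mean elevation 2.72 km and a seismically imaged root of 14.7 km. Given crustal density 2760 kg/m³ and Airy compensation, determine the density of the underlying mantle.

Airy balance: ρ_c h = (ρ_m − ρ_c) r → ρ_m = ρ_c (1 + h/r).
ρ_m = 2760 × (1 + 2.72 km/14.7 km) = 3270 kg/m³.

3270 kg/m³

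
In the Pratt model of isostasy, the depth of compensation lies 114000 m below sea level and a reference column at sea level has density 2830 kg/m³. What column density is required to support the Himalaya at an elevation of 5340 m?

2700 kg/m³

Pratt balance: ρ_ref D = ρ (D + h).
ρ = ρ_ref D/(D + h) = 2830 × 114000 m/(114000 m + 5340 m) = 2700 kg/m³.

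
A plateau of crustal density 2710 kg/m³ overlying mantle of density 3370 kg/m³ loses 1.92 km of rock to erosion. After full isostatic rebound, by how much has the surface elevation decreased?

Rebound u = e ρ_c/ρ_m = 1.92 km × 2710/3370 = 1.544 km.
Net surface drop = e − u = 1.92 km − 1.544 km = e (ρ_m − ρ_c)/ρ_m = 0.376 km.

0.376 km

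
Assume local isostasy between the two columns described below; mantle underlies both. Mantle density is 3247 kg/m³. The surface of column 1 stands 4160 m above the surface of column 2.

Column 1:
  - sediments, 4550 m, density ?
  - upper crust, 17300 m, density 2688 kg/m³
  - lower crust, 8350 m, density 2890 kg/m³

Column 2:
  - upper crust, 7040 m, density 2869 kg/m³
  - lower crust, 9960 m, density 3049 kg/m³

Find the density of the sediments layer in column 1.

2040 kg/m³

Take the compensation level at the base of the deeper column (depth z_c below the surface of column 1) and equate Σ ρ_i t_i down to z_c; mantle fills any gap and the z_c terms cancel.
Column 1: 4550×ρ + 17300×2688 + 8350×2890 + (z_c − 30200)×3247
Column 2: 4160×0 + 7040×2869 + 9960×3049 + (z_c − 4160 − 17000)×3247
The z_c×3247 term appears on both sides and cancels. Collect the known terms of each column as K = Σ(ρt)_known − 3247 × (depth of known layers): K_1 = 70633900 − 3247×30200 = −27425500; K_2 = 50565800 − 3247×(4160 + 17000) = −18140720.
Balance: K_1 + 4550×ρ = K_2, so ρ = (K_2 − K_1)/4550 = 9284780/4550 = 2040 kg/m³.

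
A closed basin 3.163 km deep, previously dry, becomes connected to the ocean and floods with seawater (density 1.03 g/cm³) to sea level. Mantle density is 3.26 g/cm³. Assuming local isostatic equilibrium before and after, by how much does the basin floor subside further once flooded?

1.46 km

After flooding the water column is d + s deep. Its weight must equal the weight of mantle displaced by the extra subsidence s: (d + s) ρ_w = s ρ_m.
s = d ρ_w / (ρ_m − ρ_w) = 3.163 km × 1.03/(3.26 − 1.03) = 1.46 km.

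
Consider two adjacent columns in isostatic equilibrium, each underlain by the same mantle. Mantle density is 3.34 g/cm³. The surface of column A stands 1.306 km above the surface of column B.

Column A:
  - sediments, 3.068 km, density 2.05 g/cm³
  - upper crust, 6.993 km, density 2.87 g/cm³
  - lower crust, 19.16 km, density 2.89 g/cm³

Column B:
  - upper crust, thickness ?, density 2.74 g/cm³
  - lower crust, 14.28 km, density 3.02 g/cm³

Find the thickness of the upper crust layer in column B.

11.6 km

Take the compensation level at the base of the deeper column (depth z_c below the surface of column A) and equate Σ ρ_i t_i down to z_c; mantle fills any gap and the z_c terms cancel.
Column A: 3.068×2.05 + 6.993×2.87 + 19.16×2.89 + (z_c − 29.221)×3.34
Column B: 1.306×0 + x×2.74 + 14.28×3.02 + (z_c − 1.306 − 14.28 − x)×3.34
The z_c×3.34 term appears on both sides and cancels. Collect the known terms of each column as K = Σ(ρt)_known − 3.34 × (depth of known layers): K_A = 81.73171 − 3.34×29.221 = −15.86643; K_B = 43.1256 − 3.34×(1.306 + 14.28) = −8.93164.
Balance: K_A = K_B − x×(3.34 − 2.74), so x = (K_B − K_A)/(3.34 − 2.74) = 6.93479/0.6 = 11.6 km.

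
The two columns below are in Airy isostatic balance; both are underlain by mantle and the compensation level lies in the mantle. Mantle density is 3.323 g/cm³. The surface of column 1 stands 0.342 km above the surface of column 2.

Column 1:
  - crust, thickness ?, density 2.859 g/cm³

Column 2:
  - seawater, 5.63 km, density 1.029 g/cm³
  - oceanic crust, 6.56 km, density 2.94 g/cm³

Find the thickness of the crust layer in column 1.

Take the compensation level at the base of the deeper column (depth z_c below the surface of column 1) and equate Σ ρ_i t_i down to z_c; mantle fills any gap and the z_c terms cancel.
Column 1: x×2.859 + (z_c − 0 − x)×3.323
Column 2: 0.342×0 + 5.63×1.029 + 6.56×2.94 + (z_c − 0.342 − 12.19)×3.323
The z_c×3.323 term appears on both sides and cancels. Collect the known terms of each column as K = Σ(ρt)_known − 3.323 × (depth of known layers): K_1 = 0 − 3.323×0 = 0; K_2 = 25.07967 − 3.323×(0.342 + 12.19) = −16.564166.
Balance: K_1 − x×(3.323 − 2.859) = K_2, so x = (K_1 − K_2)/(3.323 − 2.859) = 16.5642/0.464 = 35.7 km.

35.7 km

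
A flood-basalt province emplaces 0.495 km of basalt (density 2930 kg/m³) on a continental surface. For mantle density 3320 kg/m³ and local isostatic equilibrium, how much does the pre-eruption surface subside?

Subaerial loading: s = t ρ_load / ρ_m.
s = 0.495 km × 2930/3320 = 0.437 km.

0.437 km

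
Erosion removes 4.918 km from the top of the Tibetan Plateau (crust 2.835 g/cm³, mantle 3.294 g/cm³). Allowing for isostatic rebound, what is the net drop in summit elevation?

0.685 km

Rebound u = e ρ_c/ρ_m = 4.918 km × 2.835/3.294 = 4.233 km.
Net surface drop = e − u = 4.918 km − 4.233 km = e (ρ_m − ρ_c)/ρ_m = 0.685 km.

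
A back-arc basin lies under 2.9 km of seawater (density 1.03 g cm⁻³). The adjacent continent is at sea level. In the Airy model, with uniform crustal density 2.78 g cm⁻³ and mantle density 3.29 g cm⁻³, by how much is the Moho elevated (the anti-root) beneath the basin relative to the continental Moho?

In Airy isostatic equilibrium: replacing crust with seawater at the top is compensated by replacing crust with mantle at the base: d (ρ_c − ρ_w) = a (ρ_m − ρ_c).
a = d (ρ_c − ρ_w)/(ρ_m − ρ_c) = 2.9 km × 1.75/0.51 = 9.95 km.

9.95 km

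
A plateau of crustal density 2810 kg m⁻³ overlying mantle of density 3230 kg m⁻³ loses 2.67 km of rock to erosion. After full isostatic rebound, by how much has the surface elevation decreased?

Rebound u = e ρ_c/ρ_m = 2.67 km × 2810/3230 = 2.323 km.
Net surface drop = e − u = 2.67 km − 2.323 km = e (ρ_m − ρ_c)/ρ_m = 0.347 km.

0.347 km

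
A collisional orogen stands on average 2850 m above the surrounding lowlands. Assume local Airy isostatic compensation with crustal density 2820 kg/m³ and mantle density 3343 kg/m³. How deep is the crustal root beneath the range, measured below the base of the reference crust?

In Airy isostatic equilibrium: the weight of the topography is balanced by the buoyancy of the root, ρ_c h = (ρ_m − ρ_c) r.
r = h · ρ_c / (ρ_m − ρ_c) = 2850 m × 2820 / (3343 − 2820) = 15400 m.

15400 m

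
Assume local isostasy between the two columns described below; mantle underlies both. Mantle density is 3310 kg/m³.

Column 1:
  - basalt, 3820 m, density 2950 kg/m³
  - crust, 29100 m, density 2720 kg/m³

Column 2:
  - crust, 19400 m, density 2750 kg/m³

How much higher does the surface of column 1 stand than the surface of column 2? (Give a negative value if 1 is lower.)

2320 m

For any compensation level in the mantle, the mantle terms cancel and isostasy reduces to e = (Σt_1 − Σt_2) − (Σ(ρt)_1 − Σ(ρt)_2) / ρ_m.
Σt_1 = 32920 m; Σt_2 = 19400 m; Σ(ρt)_1 = 90421000; Σ(ρt)_2 = 53350000 (in m·kg/m³).
e = (32920 − 19400) − (90421000 − 53350000) / 3310 = 2320 m.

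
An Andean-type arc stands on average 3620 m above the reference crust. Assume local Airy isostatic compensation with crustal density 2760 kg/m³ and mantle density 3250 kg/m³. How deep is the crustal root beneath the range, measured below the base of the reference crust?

By Archimedes' principle applied to the lithosphere: the weight of the topography is balanced by the buoyancy of the root, ρ_c h = (ρ_m − ρ_c) r.
r = h · ρ_c / (ρ_m − ρ_c) = 3620 m × 2760 / (3250 − 2760) = 20400 m.

20400 m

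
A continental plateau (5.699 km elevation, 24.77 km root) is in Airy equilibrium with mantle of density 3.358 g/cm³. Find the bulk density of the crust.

ρ_c h = (ρ_m − ρ_c) r → ρ_c (h + r) = ρ_m r → ρ_c = ρ_m r / (h + r).
ρ_c = 3.358 × 24.77 km / (5.699 km + 24.77 km) = 2.73 g/cm³.

2.73 g/cm³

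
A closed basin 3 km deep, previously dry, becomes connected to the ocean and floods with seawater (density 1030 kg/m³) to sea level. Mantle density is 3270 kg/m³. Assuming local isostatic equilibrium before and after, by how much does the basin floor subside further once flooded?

After flooding the water column is d + s deep. Its weight must equal the weight of mantle displaced by the extra subsidence s: (d + s) ρ_w = s ρ_m.
s = d ρ_w / (ρ_m − ρ_w) = 3 km × 1030/(3270 − 1030) = 1.38 km.

1.38 km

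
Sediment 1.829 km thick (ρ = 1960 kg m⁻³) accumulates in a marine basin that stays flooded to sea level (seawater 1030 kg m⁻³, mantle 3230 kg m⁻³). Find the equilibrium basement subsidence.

Submarine loading: the sediment displaces seawater, and the subsidence is in turn flooded, so s (ρ_m − ρ_w) = t (ρ_sed − ρ_w).
s = 1.829 km × (1960 − 1030) / (3230 − 1030) = 0.773 km.

0.773 km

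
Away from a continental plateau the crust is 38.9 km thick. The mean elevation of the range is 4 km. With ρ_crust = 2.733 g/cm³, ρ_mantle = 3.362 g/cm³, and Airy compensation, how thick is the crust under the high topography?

60.3 km

Root depth r = h ρ_c / (ρ_m − ρ_c) = 4 km × 2.733 / 0.629 = 17.38 km.
Total thickness = T + h + r = 38.9 km + 4 km + 17.38 km = 60.3 km.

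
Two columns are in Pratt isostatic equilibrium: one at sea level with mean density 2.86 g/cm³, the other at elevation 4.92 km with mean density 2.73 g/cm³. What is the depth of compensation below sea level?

103 km

ρ_ref D = ρ (D + h) → D (ρ_ref − ρ) = ρ h.
D = ρ h/(ρ_ref − ρ) = 2.73 × 4.92 km/(2.86 − 2.73) = 103 km.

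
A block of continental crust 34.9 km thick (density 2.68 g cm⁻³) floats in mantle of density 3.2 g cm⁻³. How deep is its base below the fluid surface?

29.2 km

Draft d = t ρ_obj/ρ_fluid = 34.9 km × 2.68/3.2 = 29.2 km.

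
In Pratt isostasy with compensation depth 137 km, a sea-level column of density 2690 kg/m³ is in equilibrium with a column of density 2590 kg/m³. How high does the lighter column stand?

5.29 km

ρ_ref D = ρ (D + h) → h = D (ρ_ref − ρ)/ρ.
h = 137 km × (2690 − 2590)/2590 = 5.29 km.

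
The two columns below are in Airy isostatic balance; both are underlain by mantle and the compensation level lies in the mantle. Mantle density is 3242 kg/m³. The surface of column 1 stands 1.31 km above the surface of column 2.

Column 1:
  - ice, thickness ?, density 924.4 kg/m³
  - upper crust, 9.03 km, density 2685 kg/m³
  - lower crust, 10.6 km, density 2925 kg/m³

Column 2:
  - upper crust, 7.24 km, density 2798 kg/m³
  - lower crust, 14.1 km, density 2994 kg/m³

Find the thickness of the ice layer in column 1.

Take the compensation level at the base of the deeper column (depth z_c below the surface of column 1) and equate Σ ρ_i t_i down to z_c; mantle fills any gap and the z_c terms cancel.
Column 1: x×924.4 + 9.03×2685 + 10.6×2925 + (z_c − 19.63 − x)×3242
Column 2: 1.31×0 + 7.24×2798 + 14.1×2994 + (z_c − 1.31 − 21.34)×3242
The z_c×3242 term appears on both sides and cancels. Collect the known terms of each column as K = Σ(ρt)_known − 3242 × (depth of known layers): K_1 = 55250.55 − 3242×19.63 = −8389.91; K_2 = 62472.92 − 3242×(1.31 + 21.34) = −10958.38.
Balance: K_1 − x×(3242 − 924.4) = K_2, so x = (K_1 − K_2)/(3242 − 924.4) = 2568.47/2317.6 = 1.11 km.

1.11 km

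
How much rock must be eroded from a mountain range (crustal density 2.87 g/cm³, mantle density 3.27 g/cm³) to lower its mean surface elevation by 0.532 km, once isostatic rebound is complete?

Net drop Δ = e − u = e − e ρ_c/ρ_m = e (ρ_m − ρ_c)/ρ_m.
e = Δ ρ_m/(ρ_m − ρ_c) = 0.532 km × 3.27/0.4 = 4.35 km.

4.35 km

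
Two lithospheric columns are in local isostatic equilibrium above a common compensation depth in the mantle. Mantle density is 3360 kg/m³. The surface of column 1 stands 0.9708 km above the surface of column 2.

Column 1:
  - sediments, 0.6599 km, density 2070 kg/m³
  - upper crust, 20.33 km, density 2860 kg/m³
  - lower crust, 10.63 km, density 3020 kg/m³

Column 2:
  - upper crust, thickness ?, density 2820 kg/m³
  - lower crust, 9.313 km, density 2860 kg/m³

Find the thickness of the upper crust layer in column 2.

Take the compensation level at the base of the deeper column (depth z_c below the surface of column 1) and equate Σ ρ_i t_i down to z_c; mantle fills any gap and the z_c terms cancel.
Column 1: 0.6599×2070 + 20.33×2860 + 10.63×3020 + (z_c − 31.6199)×3360
Column 2: 0.9708×0 + x×2820 + 9.313×2860 + (z_c − 0.9708 − 9.313 − x)×3360
The z_c×3360 term appears on both sides and cancels. Collect the known terms of each column as K = Σ(ρt)_known − 3360 × (depth of known layers): K_1 = 91612.393 − 3360×31.6199 = −14630.471; K_2 = 26635.18 − 3360×(0.9708 + 9.313) = −7918.388.
Balance: K_1 = K_2 − x×(3360 − 2820), so x = (K_2 − K_1)/(3360 − 2820) = 6712.08/540 = 12.4 km.

12.4 km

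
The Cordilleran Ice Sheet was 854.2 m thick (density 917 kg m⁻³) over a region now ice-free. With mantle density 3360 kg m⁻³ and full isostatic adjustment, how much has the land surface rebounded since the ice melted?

233 m

Removing the load lets mantle flow back in; uplift u satisfies ρ_ice t = ρ_m u.
u = t ρ_ice/ρ_m = 854.2 m × 917/3360 = 233 m.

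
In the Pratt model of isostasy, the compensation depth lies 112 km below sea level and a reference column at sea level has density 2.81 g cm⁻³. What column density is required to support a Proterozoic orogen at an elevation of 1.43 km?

Pratt balance: ρ_ref D = ρ (D + h).
ρ = ρ_ref D/(D + h) = 2.81 × 112 km/(112 km + 1.43 km) = 2.77 g cm⁻³.

2.77 g cm⁻³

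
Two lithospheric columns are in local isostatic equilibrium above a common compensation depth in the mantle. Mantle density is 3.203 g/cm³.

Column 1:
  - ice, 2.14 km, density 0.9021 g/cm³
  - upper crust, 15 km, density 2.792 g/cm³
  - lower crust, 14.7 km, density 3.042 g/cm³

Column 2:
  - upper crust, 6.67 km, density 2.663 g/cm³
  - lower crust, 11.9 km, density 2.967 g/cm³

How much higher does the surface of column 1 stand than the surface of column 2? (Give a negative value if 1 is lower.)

2.2 km

For any compensation level in the mantle, the mantle terms cancel and isostasy reduces to e = (Σt_1 − Σt_2) − (Σ(ρt)_1 − Σ(ρt)_2) / ρ_m.
Σt_1 = 31.84 km; Σt_2 = 18.57 km; Σ(ρt)_1 = 88.527894; Σ(ρt)_2 = 53.06951 (in km·g/cm³).
e = (31.84 − 18.57) − (88.527894 − 53.06951) / 3.203 = 2.2 km.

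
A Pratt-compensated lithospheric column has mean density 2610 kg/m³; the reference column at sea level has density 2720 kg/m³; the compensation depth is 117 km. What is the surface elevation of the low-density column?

ρ_ref D = ρ (D + h) → h = D (ρ_ref − ρ)/ρ.
h = 117 km × (2720 − 2610)/2610 = 4.93 km.

4.93 km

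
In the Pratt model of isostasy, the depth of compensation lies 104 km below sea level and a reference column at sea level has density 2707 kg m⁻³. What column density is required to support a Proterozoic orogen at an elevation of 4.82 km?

Pratt balance: ρ_ref D = ρ (D + h).
ρ = ρ_ref D/(D + h) = 2707 × 104 km/(104 km + 4.82 km) = 2590 kg m⁻³.

2590 kg m⁻³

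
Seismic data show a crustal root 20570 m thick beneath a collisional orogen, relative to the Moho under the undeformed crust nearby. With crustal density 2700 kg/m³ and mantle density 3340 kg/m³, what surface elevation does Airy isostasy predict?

4880 m

In Airy isostatic equilibrium: ρ_c h = (ρ_m − ρ_c) r.
h = r (ρ_m − ρ_c) / ρ_c = 20570 m × (3340 − 2700) / 2700 = 4880 m.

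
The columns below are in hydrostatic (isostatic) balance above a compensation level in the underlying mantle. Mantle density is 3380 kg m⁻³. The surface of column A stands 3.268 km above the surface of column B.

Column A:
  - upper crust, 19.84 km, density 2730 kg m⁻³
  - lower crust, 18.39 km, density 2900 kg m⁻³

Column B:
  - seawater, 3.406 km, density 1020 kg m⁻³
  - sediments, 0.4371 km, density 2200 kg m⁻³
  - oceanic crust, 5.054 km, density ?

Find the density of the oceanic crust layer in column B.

Take the compensation level at the base of the deeper column (depth z_c below the surface of column A) and equate Σ ρ_i t_i down to z_c; mantle fills any gap and the z_c terms cancel.
Column A: 19.84×2730 + 18.39×2900 + (z_c − 38.23)×3380
Column B: 3.268×0 + 3.406×1020 + 0.4371×2200 + 5.054×ρ + (z_c − 3.268 − 8.8971)×3380
The z_c×3380 term appears on both sides and cancels. Collect the known terms of each column as K = Σ(ρt)_known − 3380 × (depth of known layers): K_A = 107494.2 − 3380×38.23 = −21723.2; K_B = 4435.74 − 3380×(3.268 + 8.8971) = −36682.298.
Balance: K_A = K_B + 5.054×ρ, so ρ = (K_A − K_B)/5.054 = 14959.1/5.054 = 2960 kg m⁻³.

2960 kg m⁻³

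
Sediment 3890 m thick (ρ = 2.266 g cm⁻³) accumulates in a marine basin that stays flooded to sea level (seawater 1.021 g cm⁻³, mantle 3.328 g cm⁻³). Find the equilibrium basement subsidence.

Submarine loading: the sediment displaces seawater, and the subsidence is in turn flooded, so s (ρ_m − ρ_w) = t (ρ_sed − ρ_w).
s = 3890 m × (2.266 − 1.021) / (3.328 − 1.021) = 2100 m.

2100 m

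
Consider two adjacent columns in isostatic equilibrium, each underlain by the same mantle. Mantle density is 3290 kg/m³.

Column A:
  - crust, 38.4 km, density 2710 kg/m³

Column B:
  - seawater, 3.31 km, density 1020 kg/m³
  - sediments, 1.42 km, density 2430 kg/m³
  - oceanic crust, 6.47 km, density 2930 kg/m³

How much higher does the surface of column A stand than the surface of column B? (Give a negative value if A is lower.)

For any compensation level in the mantle, the mantle terms cancel and isostasy reduces to e = (Σt_A − Σt_B) − (Σ(ρt)_A − Σ(ρt)_B) / ρ_m.
Σt_A = 38.4 km; Σt_B = 11.2 km; Σ(ρt)_A = 104064; Σ(ρt)_B = 25783.9 (in km·kg/m³).
e = (38.4 − 11.2) − (104064 − 25783.9) / 3290 = 3.41 km.

3.41 km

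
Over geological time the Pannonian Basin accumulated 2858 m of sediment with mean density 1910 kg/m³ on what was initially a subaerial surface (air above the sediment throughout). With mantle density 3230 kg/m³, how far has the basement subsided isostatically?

Subaerial load: s = t ρ_sed / ρ_m = 2858 m × 1910/3230 = 1690 m.

1690 m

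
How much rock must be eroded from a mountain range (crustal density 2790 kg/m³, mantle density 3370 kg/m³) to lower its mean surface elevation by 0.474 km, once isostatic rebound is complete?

2.75 km

Net drop Δ = e − u = e − e ρ_c/ρ_m = e (ρ_m − ρ_c)/ρ_m.
e = Δ ρ_m/(ρ_m − ρ_c) = 0.474 km × 3370/580 = 2.75 km.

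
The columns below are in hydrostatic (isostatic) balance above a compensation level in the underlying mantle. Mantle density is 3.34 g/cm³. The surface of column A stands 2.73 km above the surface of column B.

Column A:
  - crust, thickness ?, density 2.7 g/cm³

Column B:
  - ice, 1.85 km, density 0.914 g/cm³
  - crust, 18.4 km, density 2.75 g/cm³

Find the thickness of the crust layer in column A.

Take the compensation level at the base of the deeper column (depth z_c below the surface of column A) and equate Σ ρ_i t_i down to z_c; mantle fills any gap and the z_c terms cancel.
Column A: x×2.7 + (z_c − 0 − x)×3.34
Column B: 2.73×0 + 1.85×0.914 + 18.4×2.75 + (z_c − 2.73 − 20.25)×3.34
The z_c×3.34 term appears on both sides and cancels. Collect the known terms of each column as K = Σ(ρt)_known − 3.34 × (depth of known layers): K_A = 0 − 3.34×0 = 0; K_B = 52.2909 − 3.34×(2.73 + 20.25) = −24.4623.
Balance: K_A − x×(3.34 − 2.7) = K_B, so x = (K_A − K_B)/(3.34 − 2.7) = 24.4623/0.64 = 38.2 km.

38.2 km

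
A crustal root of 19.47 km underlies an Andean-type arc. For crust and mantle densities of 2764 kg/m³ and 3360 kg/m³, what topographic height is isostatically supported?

4.2 km

For local isostatic compensation: ρ_c h = (ρ_m − ρ_c) r.
h = r (ρ_m − ρ_c) / ρ_c = 19.47 km × (3360 − 2764) / 2764 = 4.2 km.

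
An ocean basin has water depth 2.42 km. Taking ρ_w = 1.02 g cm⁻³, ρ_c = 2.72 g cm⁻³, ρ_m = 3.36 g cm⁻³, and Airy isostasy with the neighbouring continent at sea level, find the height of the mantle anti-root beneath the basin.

In Airy isostatic equilibrium: replacing crust with seawater at the top is compensated by replacing crust with mantle at the base: d (ρ_c − ρ_w) = a (ρ_m − ρ_c).
a = d (ρ_c − ρ_w)/(ρ_m − ρ_c) = 2.42 km × 1.7/0.64 = 6.43 km.

6.43 km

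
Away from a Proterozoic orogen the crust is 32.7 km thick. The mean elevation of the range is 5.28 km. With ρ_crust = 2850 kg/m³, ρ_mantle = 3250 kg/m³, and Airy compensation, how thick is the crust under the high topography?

Root depth r = h ρ_c / (ρ_m − ρ_c) = 5.28 km × 2850 / 400 = 37.62 km.
Total thickness = T + h + r = 32.7 km + 5.28 km + 37.62 km = 75.6 km.

75.6 km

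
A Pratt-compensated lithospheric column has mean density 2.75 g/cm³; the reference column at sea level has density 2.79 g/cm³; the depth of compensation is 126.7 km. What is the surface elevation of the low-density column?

ρ_ref D = ρ (D + h) → h = D (ρ_ref − ρ)/ρ.
h = 126.7 km × (2.79 − 2.75)/2.75 = 1.84 km.

1.84 km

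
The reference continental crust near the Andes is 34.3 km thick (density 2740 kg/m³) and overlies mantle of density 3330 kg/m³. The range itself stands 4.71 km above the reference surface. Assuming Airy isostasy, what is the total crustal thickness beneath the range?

Root depth r = h ρ_c / (ρ_m − ρ_c) = 4.71 km × 2740 / 590 = 21.87 km.
Total thickness = T + h + r = 34.3 km + 4.71 km + 21.87 km = 60.9 km.

60.9 km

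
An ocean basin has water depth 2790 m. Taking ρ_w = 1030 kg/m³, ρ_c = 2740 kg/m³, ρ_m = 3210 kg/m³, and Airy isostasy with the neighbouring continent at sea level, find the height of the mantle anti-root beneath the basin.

10200 m

Isostatic balance requires: replacing crust with seawater at the top is compensated by replacing crust with mantle at the base: d (ρ_c − ρ_w) = a (ρ_m − ρ_c).
a = d (ρ_c − ρ_w)/(ρ_m − ρ_c) = 2790 m × 1710/470 = 10200 m.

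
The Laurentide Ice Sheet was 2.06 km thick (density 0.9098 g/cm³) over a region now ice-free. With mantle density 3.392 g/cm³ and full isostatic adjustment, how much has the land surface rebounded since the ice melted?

Removing the load lets mantle flow back in; uplift u satisfies ρ_ice t = ρ_m u.
u = t ρ_ice/ρ_m = 2.06 km × 0.9098/3.392 = 0.553 km.

0.553 km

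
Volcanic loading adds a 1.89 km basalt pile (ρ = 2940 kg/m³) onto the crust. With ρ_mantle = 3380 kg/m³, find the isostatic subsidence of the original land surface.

1.64 km

Subaerial loading: s = t ρ_load / ρ_m.
s = 1.89 km × 2940/3380 = 1.64 km.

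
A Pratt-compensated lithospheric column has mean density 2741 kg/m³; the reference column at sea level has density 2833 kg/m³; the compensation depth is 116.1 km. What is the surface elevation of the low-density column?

3.9 km

ρ_ref D = ρ (D + h) → h = D (ρ_ref − ρ)/ρ.
h = 116.1 km × (2833 − 2741)/2741 = 3.9 km.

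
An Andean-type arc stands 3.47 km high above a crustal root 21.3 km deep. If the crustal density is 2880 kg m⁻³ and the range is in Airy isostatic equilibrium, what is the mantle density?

Airy balance: ρ_c h = (ρ_m − ρ_c) r → ρ_m = ρ_c (1 + h/r).
ρ_m = 2880 × (1 + 3.47 km/21.3 km) = 3350 kg m⁻³.

3350 kg m⁻³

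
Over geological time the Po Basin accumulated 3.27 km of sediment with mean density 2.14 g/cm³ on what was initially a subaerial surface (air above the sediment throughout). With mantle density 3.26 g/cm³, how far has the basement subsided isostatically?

2.15 km

Subaerial load: s = t ρ_sed / ρ_m = 3.27 km × 2.14/3.26 = 2.15 km.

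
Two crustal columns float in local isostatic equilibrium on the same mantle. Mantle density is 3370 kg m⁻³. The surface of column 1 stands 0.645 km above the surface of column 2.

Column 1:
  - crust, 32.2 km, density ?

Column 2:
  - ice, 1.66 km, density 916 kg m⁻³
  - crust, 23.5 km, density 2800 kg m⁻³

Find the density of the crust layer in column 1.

2760 kg m⁻³

Take the compensation level at the base of the deeper column (depth z_c below the surface of column 1) and equate Σ ρ_i t_i down to z_c; mantle fills any gap and the z_c terms cancel.
Column 1: 32.2×ρ + (z_c − 32.2)×3370
Column 2: 0.645×0 + 1.66×916 + 23.5×2800 + (z_c − 0.645 − 25.16)×3370
The z_c×3370 term appears on both sides and cancels. Collect the known terms of each column as K = Σ(ρt)_known − 3370 × (depth of known layers): K_1 = 0 − 3370×32.2 = −108514; K_2 = 67320.56 − 3370×(0.645 + 25.16) = −19642.29.
Balance: K_1 + 32.2×ρ = K_2, so ρ = (K_2 − K_1)/32.2 = 88871.7/32.2 = 2760 kg m⁻³.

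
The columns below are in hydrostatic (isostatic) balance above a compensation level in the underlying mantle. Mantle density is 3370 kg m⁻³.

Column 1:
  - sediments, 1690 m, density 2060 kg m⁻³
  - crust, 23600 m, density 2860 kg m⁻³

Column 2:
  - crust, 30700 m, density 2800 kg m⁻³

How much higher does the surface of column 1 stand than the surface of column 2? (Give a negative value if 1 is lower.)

−964 m

For any compensation level in the mantle, the mantle terms cancel and isostasy reduces to e = (Σt_1 − Σt_2) − (Σ(ρt)_1 − Σ(ρt)_2) / ρ_m.
Σt_1 = 25290 m; Σt_2 = 30700 m; Σ(ρt)_1 = 70977400; Σ(ρt)_2 = 85960000 (in m·kg m⁻³).
e = (25290 − 30700) − (70977400 − 85960000) / 3370 = −964 m.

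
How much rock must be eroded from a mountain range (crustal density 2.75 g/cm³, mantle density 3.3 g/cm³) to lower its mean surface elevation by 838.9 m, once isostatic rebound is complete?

5030 m

Net drop Δ = e − u = e − e ρ_c/ρ_m = e (ρ_m − ρ_c)/ρ_m.
e = Δ ρ_m/(ρ_m − ρ_c) = 838.9 m × 3.3/0.55 = 5030 m.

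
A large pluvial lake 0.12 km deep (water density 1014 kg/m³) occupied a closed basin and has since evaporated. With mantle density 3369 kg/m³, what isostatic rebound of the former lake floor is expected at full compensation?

0.0361 km

u = d ρ_w/ρ_m = 0.12 km × 1014/3369 = 0.0361 km.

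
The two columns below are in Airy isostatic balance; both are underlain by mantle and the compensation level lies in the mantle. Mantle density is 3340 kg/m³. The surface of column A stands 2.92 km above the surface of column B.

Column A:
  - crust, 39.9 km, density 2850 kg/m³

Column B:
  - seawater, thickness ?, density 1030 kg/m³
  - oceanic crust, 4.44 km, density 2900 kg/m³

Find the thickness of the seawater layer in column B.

Take the compensation level at the base of the deeper column (depth z_c below the surface of column A) and equate Σ ρ_i t_i down to z_c; mantle fills any gap and the z_c terms cancel.
Column A: 39.9×2850 + (z_c − 39.9)×3340
Column B: 2.92×0 + x×1030 + 4.44×2900 + (z_c − 2.92 − 4.44 − x)×3340
The z_c×3340 term appears on both sides and cancels. Collect the known terms of each column as K = Σ(ρt)_known − 3340 × (depth of known layers): K_A = 113715 − 3340×39.9 = −19551; K_B = 12876 − 3340×(2.92 + 4.44) = −11706.4.
Balance: K_A = K_B − x×(3340 − 1030), so x = (K_B − K_A)/(3340 − 1030) = 7844.6/2310 = 3.4 km.

3.4 km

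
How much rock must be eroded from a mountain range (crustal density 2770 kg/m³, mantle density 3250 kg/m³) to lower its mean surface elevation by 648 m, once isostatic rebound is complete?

4390 m

Net drop Δ = e − u = e − e ρ_c/ρ_m = e (ρ_m − ρ_c)/ρ_m.
e = Δ ρ_m/(ρ_m − ρ_c) = 648 m × 3250/480 = 4390 m.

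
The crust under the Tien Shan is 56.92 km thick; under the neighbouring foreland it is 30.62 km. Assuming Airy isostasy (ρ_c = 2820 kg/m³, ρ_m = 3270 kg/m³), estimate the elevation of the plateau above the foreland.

Excess crust Δ = 56.92 km − 30.62 km = 26.3 km, split between elevation h and root r with h + r = Δ.
Airy balance ρ_c h = (ρ_m − ρ_c) r gives r = h ρ_c/(ρ_m − ρ_c), so h (1 + ρ_c/(ρ_m − ρ_c)) = Δ, i.e. h = Δ (ρ_m − ρ_c)/ρ_m.
h = 26.3 km × 450/3270 = 3.62 km.

3.62 km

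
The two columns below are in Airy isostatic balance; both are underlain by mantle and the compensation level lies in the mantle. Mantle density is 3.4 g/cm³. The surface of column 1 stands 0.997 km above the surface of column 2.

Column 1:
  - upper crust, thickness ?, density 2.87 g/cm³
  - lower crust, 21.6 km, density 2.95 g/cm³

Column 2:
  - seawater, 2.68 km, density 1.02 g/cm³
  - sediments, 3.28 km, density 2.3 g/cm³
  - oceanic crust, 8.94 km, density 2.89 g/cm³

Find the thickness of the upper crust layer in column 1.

Take the compensation level at the base of the deeper column (depth z_c below the surface of column 1) and equate Σ ρ_i t_i down to z_c; mantle fills any gap and the z_c terms cancel.
Column 1: x×2.87 + 21.6×2.95 + (z_c − 21.6 − x)×3.4
Column 2: 0.997×0 + 2.68×1.02 + 3.28×2.3 + 8.94×2.89 + (z_c − 0.997 − 14.9)×3.4
The z_c×3.4 term appears on both sides and cancels. Collect the known terms of each column as K = Σ(ρt)_known − 3.4 × (depth of known layers): K_1 = 63.72 − 3.4×21.6 = −9.72; K_2 = 36.1142 − 3.4×(0.997 + 14.9) = −17.9356.
Balance: K_1 − x×(3.4 − 2.87) = K_2, so x = (K_1 − K_2)/(3.4 − 2.87) = 8.2156/0.53 = 15.5 km.

15.5 km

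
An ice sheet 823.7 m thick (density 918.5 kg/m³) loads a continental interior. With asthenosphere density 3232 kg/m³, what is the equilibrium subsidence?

234 m

Isostatic balance requires: the ice load ρ_ice t is balanced by mantle displaced below, ρ_m s.
s = t ρ_ice / ρ_m = 823.7 m × 918.5/3232 = 234 m.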